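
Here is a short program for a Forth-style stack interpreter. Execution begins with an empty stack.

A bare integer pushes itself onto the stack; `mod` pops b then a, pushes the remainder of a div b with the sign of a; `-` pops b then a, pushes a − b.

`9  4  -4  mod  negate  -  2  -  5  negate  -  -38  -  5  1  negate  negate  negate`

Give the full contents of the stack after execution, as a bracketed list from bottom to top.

[50, 5, -1]

9      -> 9
4      -> 9 4
-4     -> 9 4 -4
mod    -> 9 0
negate -> 9 0
-      -> 9
2      -> 9 2
-      -> 7
5      -> 7 5
negate -> 7 -5
-      -> 12
-38    -> 12 -38
-      -> 50
5      -> 50 5
1      -> 50 5 1
negate -> 50 5 -1
negate -> 50 5 1
negate -> 50 5 -1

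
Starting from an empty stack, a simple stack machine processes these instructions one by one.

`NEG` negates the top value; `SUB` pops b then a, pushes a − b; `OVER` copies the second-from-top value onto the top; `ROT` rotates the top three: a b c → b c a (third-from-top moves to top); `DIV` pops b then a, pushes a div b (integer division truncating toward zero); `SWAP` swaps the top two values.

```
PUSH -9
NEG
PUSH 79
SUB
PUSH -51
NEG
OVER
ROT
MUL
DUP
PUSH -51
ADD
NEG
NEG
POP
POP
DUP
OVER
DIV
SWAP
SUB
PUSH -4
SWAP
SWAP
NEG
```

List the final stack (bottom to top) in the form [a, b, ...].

[-50, 4]

PUSH -9  : [-9]
NEG      : [9]
PUSH 79  : [9, 79]
SUB      : [-70]
PUSH -51 : [-70, -51]
NEG      : [-70, 51]
OVER     : [-70, 51, -70]
ROT      : [51, -70, -70]
MUL      : [51, 4900]
DUP      : [51, 4900, 4900]
PUSH -51 : [51, 4900, 4900, -51]
ADD      : [51, 4900, 4849]
NEG      : [51, 4900, -4849]
NEG      : [51, 4900, 4849]
POP      : [51, 4900]
POP      : [51]
DUP      : [51, 51]
OVER     : [51, 51, 51]
DIV      : [51, 1]
SWAP     : [1, 51]
SUB      : [-50]
PUSH -4  : [-50, -4]
SWAP     : [-4, -50]
SWAP     : [-50, -4]
NEG      : [-50, 4]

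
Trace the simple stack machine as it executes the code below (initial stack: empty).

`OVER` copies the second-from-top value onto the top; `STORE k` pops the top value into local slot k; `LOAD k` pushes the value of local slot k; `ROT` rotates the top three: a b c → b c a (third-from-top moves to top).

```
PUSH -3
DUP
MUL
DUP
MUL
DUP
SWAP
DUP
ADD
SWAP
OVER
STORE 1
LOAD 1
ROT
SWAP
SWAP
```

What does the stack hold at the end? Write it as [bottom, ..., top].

[81, 162, 162]

PUSH -3  -3
DUP      -3 -3
MUL      9
DUP      9 9
MUL      81
DUP      81 81
SWAP     81 81
DUP      81 81 81
ADD      81 162
SWAP     162 81
OVER     162 81 162
STORE 1  162 81
LOAD 1   162 81 162
ROT      81 162 162
SWAP     81 162 162
SWAP     81 162 162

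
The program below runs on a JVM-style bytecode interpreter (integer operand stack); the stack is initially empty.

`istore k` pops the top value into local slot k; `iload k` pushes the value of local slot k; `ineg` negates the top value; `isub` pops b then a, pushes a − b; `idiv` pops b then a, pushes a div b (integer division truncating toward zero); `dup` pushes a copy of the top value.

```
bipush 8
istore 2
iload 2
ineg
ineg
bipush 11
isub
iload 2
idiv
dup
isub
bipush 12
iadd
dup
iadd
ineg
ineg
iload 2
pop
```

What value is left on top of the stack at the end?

bipush 8  → 8
istore 2  → (empty)
iload 2   → 8
ineg      → -8
ineg      → 8
bipush 11 → 8 11
isub      → -3
iload 2   → -3 8
idiv      → 0
dup       → 0 0
isub      → 0
bipush 12 → 0 12
iadd      → 12
dup       → 12 12
iadd      → 24
ineg      → -24
ineg      → 24
iload 2   → 24 8
pop       → 24

24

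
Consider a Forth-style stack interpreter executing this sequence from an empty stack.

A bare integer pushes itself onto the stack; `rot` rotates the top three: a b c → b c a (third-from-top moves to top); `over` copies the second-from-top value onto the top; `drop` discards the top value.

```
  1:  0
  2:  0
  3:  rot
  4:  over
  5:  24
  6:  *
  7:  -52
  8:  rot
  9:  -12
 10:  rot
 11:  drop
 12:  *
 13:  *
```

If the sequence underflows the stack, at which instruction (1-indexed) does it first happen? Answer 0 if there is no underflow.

0 : 0
0 : 0 0
rot  — needs 3 operands, stack has 2 → underflow

3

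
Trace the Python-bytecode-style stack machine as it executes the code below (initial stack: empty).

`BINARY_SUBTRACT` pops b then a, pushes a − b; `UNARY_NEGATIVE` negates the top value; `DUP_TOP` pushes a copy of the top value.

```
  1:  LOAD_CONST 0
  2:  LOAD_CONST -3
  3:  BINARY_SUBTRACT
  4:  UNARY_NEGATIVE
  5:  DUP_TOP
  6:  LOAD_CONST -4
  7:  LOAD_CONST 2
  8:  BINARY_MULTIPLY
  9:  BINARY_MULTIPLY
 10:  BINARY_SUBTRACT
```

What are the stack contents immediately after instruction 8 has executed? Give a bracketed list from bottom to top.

[-3, -3, -8]

LOAD_CONST 0     [0]
LOAD_CONST -3    [0, -3]
BINARY_SUBTRACT  [3]
UNARY_NEGATIVE   [-3]
DUP_TOP          [-3, -3]
LOAD_CONST -4    [-3, -3, -4]
LOAD_CONST 2     [-3, -3, -4, 2]
BINARY_MULTIPLY  [-3, -3, -8]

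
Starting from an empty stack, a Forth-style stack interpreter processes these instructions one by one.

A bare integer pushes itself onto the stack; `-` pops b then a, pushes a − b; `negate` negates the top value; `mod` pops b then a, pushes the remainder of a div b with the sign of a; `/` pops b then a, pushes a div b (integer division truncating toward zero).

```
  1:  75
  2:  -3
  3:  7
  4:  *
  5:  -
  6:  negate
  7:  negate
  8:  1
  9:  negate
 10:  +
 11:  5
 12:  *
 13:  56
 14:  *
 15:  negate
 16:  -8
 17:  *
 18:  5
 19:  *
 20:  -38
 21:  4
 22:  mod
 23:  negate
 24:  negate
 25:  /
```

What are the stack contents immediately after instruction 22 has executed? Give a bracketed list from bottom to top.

[1064000, -2]

75     : [75]
-3     : [75, -3]
7      : [75, -3, 7]
*      : [75, -21]
-      : [96]
negate : [-96]
negate : [96]
1      : [96, 1]
negate : [96, -1]
+      : [95]
5      : [95, 5]
*      : [475]
56     : [475, 56]
*      : [26600]
negate : [-26600]
-8     : [-26600, -8]
*      : [212800]
5      : [212800, 5]
*      : [1064000]
-38    : [1064000, -38]
4      : [1064000, -38, 4]
mod    : [1064000, -2]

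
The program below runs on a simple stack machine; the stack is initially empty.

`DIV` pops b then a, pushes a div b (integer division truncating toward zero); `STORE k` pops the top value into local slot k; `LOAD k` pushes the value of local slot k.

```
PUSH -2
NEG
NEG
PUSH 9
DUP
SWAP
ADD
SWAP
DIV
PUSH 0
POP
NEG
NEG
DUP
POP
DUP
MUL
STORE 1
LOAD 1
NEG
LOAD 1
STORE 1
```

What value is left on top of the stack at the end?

-81

PUSH -2 -> [-2]
NEG     -> [2]
NEG     -> [-2]
PUSH 9  -> [-2, 9]
DUP     -> [-2, 9, 9]
SWAP    -> [-2, 9, 9]
ADD     -> [-2, 18]
SWAP    -> [18, -2]
DIV     -> [-9]
PUSH 0  -> [-9, 0]
POP     -> [-9]
NEG     -> [9]
NEG     -> [-9]
DUP     -> [-9, -9]
POP     -> [-9]
DUP     -> [-9, -9]
MUL     -> [81]
STORE 1 -> []
LOAD 1  -> [81]
NEG     -> [-81]
LOAD 1  -> [-81, 81]
STORE 1 -> [-81]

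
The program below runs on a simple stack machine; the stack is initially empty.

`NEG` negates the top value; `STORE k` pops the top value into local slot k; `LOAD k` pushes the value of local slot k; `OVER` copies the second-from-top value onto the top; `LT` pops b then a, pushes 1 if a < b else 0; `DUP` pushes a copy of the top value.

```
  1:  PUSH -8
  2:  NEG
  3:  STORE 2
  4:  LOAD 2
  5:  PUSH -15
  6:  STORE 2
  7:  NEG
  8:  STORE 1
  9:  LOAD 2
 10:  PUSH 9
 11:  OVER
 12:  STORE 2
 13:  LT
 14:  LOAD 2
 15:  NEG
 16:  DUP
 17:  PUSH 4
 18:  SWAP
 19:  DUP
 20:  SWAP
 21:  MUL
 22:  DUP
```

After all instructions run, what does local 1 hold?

PUSH -8  → [-8]
NEG      → [8]
STORE 2  → []
LOAD 2   → [8]
PUSH -15 → [8, -15]
STORE 2  → [8]
NEG      → [-8]
STORE 1  → []
LOAD 2   → [-15]
PUSH 9   → [-15, 9]
OVER     → [-15, 9, -15]
STORE 2  → [-15, 9]
LT       → [1]
LOAD 2   → [1, -15]
NEG      → [1, 15]
DUP      → [1, 15, 15]
PUSH 4   → [1, 15, 15, 4]
SWAP     → [1, 15, 4, 15]
DUP      → [1, 15, 4, 15, 15]
SWAP     → [1, 15, 4, 15, 15]
MUL      → [1, 15, 4, 225]
DUP      → [1, 15, 4, 225, 225]

-8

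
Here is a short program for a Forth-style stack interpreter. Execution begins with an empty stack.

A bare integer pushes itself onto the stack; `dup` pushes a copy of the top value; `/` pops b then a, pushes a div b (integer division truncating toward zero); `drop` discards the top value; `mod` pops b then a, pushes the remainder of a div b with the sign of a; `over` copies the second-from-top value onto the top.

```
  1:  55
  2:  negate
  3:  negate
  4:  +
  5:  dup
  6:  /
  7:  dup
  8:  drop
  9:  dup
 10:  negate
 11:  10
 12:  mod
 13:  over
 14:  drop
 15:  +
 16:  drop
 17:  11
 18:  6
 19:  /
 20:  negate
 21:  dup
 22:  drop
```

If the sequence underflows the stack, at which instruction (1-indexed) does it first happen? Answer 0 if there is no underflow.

55     → [55]
negate → [-55]
negate → [55]
+  — needs 2 operands, stack has 1 → underflow

4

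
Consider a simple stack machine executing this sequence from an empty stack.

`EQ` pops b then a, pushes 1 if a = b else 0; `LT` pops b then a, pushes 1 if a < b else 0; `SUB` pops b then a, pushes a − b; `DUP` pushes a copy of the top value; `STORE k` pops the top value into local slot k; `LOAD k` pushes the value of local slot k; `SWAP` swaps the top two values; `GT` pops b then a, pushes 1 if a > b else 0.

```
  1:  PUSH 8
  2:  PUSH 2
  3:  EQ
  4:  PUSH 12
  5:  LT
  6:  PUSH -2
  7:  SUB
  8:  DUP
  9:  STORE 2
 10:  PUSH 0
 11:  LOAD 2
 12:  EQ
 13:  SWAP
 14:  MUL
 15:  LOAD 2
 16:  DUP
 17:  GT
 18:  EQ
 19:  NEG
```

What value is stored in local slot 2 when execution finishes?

PUSH 8   [8]
PUSH 2   [8, 2]
EQ       [0]
PUSH 12  [0, 12]
LT       [1]
PUSH -2  [1, -2]
SUB      [3]
DUP      [3, 3]
STORE 2  [3]
PUSH 0   [3, 0]
LOAD 2   [3, 0, 3]
EQ       [3, 0]
SWAP     [0, 3]
MUL      [0]
LOAD 2   [0, 3]
DUP      [0, 3, 3]
GT       [0, 0]
EQ       [1]
NEG      [-1]

3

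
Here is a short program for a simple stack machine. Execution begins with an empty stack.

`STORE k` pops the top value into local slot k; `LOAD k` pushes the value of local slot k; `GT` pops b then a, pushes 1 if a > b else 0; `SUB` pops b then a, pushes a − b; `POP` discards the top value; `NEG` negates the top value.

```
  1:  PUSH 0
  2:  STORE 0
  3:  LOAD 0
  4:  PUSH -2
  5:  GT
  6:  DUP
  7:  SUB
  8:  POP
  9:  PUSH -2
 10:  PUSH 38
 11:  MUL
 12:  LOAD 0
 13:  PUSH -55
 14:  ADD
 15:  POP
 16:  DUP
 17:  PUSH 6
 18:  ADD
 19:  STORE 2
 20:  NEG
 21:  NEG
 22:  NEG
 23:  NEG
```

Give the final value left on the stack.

PUSH 0   → [0]
STORE 0  → []
LOAD 0   → [0]
PUSH -2  → [0, -2]
GT       → [1]
DUP      → [1, 1]
SUB      → [0]
POP      → []
PUSH -2  → [-2]
PUSH 38  → [-2, 38]
MUL      → [-76]
LOAD 0   → [-76, 0]
PUSH -55 → [-76, 0, -55]
ADD      → [-76, -55]
POP      → [-76]
DUP      → [-76, -76]
PUSH 6   → [-76, -76, 6]
ADD      → [-76, -70]
STORE 2  → [-76]
NEG      → [76]
NEG      → [-76]
NEG      → [76]
NEG      → [-76]

-76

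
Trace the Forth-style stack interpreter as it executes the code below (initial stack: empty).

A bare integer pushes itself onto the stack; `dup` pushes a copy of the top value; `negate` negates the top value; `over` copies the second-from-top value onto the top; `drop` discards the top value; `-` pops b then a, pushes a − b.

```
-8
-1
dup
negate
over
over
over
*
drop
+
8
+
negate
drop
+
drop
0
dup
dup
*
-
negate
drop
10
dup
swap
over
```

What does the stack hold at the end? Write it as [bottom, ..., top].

[10, 10, 10]

-8      [-8]
-1      [-8, -1]
dup     [-8, -1, -1]
negate  [-8, -1, 1]
over    [-8, -1, 1, -1]
over    [-8, -1, 1, -1, 1]
over    [-8, -1, 1, -1, 1, -1]
*       [-8, -1, 1, -1, -1]
drop    [-8, -1, 1, -1]
+       [-8, -1, 0]
8       [-8, -1, 0, 8]
+       [-8, -1, 8]
negate  [-8, -1, -8]
drop    [-8, -1]
+       [-9]
drop    []
0       [0]
dup     [0, 0]
dup     [0, 0, 0]
*       [0, 0]
-       [0]
negate  [0]
drop    []
10      [10]
dup     [10, 10]
swap    [10, 10]
over    [10, 10, 10]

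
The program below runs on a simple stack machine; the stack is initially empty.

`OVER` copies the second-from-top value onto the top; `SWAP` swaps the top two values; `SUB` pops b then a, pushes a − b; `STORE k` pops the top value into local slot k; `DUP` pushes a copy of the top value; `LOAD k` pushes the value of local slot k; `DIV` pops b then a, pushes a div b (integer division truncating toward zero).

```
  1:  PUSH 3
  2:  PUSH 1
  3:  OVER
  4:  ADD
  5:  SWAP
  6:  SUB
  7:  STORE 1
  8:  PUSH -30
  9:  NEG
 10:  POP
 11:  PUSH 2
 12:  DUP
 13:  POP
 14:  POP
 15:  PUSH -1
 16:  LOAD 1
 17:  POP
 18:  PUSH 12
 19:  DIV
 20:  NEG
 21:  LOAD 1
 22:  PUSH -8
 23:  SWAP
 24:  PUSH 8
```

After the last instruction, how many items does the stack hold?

4

PUSH 3   -> [3]
PUSH 1   -> [3, 1]
OVER     -> [3, 1, 3]
ADD      -> [3, 4]
SWAP     -> [4, 3]
SUB      -> [1]
STORE 1  -> []
PUSH -30 -> [-30]
NEG      -> [30]
POP      -> []
PUSH 2   -> [2]
DUP      -> [2, 2]
POP      -> [2]
POP      -> []
PUSH -1  -> [-1]
LOAD 1   -> [-1, 1]
POP      -> [-1]
PUSH 12  -> [-1, 12]
DIV      -> [0]
NEG      -> [0]
LOAD 1   -> [0, 1]
PUSH -8  -> [0, 1, -8]
SWAP     -> [0, -8, 1]
PUSH 8   -> [0, -8, 1, 8]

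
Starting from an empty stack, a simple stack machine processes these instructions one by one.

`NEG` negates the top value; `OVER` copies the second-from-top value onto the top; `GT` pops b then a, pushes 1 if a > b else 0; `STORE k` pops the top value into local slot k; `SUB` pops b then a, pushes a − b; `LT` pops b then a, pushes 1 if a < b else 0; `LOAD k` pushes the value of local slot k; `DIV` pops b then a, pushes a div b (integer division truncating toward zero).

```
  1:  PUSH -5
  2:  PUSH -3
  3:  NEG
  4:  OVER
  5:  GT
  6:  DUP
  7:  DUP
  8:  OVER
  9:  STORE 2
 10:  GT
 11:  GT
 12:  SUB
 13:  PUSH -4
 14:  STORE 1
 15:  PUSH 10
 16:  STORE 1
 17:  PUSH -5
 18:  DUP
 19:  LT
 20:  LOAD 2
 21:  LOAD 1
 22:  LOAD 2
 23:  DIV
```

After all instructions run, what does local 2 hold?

1

PUSH -5 → [-5]
PUSH -3 → [-5, -3]
NEG     → [-5, 3]
OVER    → [-5, 3, -5]
GT      → [-5, 1]
DUP     → [-5, 1, 1]
DUP     → [-5, 1, 1, 1]
OVER    → [-5, 1, 1, 1, 1]
STORE 2 → [-5, 1, 1, 1]
GT      → [-5, 1, 0]
GT      → [-5, 1]
SUB     → [-6]
PUSH -4 → [-6, -4]
STORE 1 → [-6]
PUSH 10 → [-6, 10]
STORE 1 → [-6]
PUSH -5 → [-6, -5]
DUP     → [-6, -5, -5]
LT      → [-6, 0]
LOAD 2  → [-6, 0, 1]
LOAD 1  → [-6, 0, 1, 10]
LOAD 2  → [-6, 0, 1, 10, 1]
DIV     → [-6, 0, 1, 10]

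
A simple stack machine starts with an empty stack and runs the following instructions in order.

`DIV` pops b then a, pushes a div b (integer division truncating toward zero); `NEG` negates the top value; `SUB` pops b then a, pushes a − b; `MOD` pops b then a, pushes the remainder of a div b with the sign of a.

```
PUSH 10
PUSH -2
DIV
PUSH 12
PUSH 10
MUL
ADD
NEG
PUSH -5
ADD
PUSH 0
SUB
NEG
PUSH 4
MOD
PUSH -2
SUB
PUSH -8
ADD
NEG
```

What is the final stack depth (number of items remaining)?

1

PUSH 10 : 10
PUSH -2 : 10 -2
DIV     : -5
PUSH 12 : -5 12
PUSH 10 : -5 12 10
MUL     : -5 120
ADD     : 115
NEG     : -115
PUSH -5 : -115 -5
ADD     : -120
PUSH 0  : -120 0
SUB     : -120
NEG     : 120
PUSH 4  : 120 4
MOD     : 0
PUSH -2 : 0 -2
SUB     : 2
PUSH -8 : 2 -8
ADD     : -6
NEG     : 6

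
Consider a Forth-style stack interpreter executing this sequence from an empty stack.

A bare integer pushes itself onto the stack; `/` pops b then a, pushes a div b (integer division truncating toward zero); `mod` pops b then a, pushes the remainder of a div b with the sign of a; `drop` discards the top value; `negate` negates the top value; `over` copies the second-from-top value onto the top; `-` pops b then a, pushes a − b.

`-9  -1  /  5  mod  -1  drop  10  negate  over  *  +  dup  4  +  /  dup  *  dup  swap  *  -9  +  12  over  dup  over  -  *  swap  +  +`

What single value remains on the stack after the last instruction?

4

-9      -9
-1      -9 -1
/       9
5       9 5
mod     4
-1      4 -1
drop    4
10      4 10
negate  4 -10
over    4 -10 4
*       4 -40
+       -36
dup     -36 -36
4       -36 -36 4
+       -36 -32
/       1
dup     1 1
*       1
dup     1 1
swap    1 1
*       1
-9      1 -9
+       -8
12      -8 12
over    -8 12 -8
dup     -8 12 -8 -8
over    -8 12 -8 -8 -8
-       -8 12 -8 0
*       -8 12 0
swap    -8 0 12
+       -8 12
+       4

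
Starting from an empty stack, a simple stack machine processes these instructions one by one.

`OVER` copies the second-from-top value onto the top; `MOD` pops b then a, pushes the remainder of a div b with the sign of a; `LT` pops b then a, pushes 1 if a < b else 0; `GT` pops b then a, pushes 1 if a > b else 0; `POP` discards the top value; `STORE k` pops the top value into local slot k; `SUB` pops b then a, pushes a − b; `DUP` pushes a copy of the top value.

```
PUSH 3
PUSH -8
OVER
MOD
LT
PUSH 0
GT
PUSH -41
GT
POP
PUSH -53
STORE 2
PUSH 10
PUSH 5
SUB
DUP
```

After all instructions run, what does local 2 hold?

-53

PUSH 3   : 3
PUSH -8  : 3 -8
OVER     : 3 -8 3
MOD      : 3 -2
LT       : 0
PUSH 0   : 0 0
GT       : 0
PUSH -41 : 0 -41
GT       : 1
POP      : (empty)
PUSH -53 : -53
STORE 2  : (empty)
PUSH 10  : 10
PUSH 5   : 10 5
SUB      : 5
DUP      : 5 5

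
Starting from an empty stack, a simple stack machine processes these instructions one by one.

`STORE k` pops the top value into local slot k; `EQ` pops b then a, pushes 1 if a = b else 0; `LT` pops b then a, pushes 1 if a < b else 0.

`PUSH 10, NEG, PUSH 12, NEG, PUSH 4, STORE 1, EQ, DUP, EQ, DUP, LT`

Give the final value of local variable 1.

4

PUSH 10 → 10
NEG     → -10
PUSH 12 → -10 12
NEG     → -10 -12
PUSH 4  → -10 -12 4
STORE 1 → -10 -12
EQ      → 0
DUP     → 0 0
EQ      → 1
DUP     → 1 1
LT      → 0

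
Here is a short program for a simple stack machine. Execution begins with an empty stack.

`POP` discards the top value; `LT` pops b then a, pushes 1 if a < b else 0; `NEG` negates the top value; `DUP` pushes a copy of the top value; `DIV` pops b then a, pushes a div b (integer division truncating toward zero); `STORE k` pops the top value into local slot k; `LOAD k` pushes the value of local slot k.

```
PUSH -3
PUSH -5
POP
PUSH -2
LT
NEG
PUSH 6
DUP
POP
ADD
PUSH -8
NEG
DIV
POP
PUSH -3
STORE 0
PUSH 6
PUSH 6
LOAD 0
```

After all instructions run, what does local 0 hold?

-3

PUSH -3 : -3
PUSH -5 : -3 -5
POP     : -3
PUSH -2 : -3 -2
LT      : 1
NEG     : -1
PUSH 6  : -1 6
DUP     : -1 6 6
POP     : -1 6
ADD     : 5
PUSH -8 : 5 -8
NEG     : 5 8
DIV     : 0
POP     : (empty)
PUSH -3 : -3
STORE 0 : (empty)
PUSH 6  : 6
PUSH 6  : 6 6
LOAD 0  : 6 6 -3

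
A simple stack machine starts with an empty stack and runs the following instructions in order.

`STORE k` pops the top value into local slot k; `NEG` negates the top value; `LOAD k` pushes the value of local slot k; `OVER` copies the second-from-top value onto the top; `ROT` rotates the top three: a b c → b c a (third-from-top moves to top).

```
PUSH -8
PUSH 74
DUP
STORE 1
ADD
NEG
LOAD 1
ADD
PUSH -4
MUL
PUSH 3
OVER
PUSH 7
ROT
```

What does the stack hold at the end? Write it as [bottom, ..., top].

PUSH -8  -8
PUSH 74  -8 74
DUP      -8 74 74
STORE 1  -8 74
ADD      66
NEG      -66
LOAD 1   -66 74
ADD      8
PUSH -4  8 -4
MUL      -32
PUSH 3   -32 3
OVER     -32 3 -32
PUSH 7   -32 3 -32 7
ROT      -32 -32 7 3

[-32, -32, 7, 3]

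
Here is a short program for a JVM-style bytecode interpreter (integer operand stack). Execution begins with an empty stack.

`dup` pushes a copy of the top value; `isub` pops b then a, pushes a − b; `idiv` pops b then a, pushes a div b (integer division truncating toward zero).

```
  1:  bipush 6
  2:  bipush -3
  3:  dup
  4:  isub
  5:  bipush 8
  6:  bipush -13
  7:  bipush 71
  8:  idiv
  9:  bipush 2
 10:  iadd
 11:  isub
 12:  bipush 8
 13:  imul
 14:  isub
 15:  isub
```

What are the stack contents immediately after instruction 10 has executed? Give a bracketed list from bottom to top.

[6, 0, 8, 2]

bipush 6   : 6
bipush -3  : 6 -3
dup        : 6 -3 -3
isub       : 6 0
bipush 8   : 6 0 8
bipush -13 : 6 0 8 -13
bipush 71  : 6 0 8 -13 71
idiv       : 6 0 8 0
bipush 2   : 6 0 8 0 2
iadd       : 6 0 8 2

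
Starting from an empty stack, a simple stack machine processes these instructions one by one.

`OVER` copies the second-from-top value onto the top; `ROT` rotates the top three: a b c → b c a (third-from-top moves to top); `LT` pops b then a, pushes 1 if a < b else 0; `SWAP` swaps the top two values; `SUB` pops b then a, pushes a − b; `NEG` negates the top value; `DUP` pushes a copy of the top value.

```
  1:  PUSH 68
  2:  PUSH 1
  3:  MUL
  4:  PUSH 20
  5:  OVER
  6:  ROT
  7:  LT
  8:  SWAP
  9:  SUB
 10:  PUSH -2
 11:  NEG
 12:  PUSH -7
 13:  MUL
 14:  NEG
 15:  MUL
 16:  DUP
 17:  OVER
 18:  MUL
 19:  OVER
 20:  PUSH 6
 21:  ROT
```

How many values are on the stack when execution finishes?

4

PUSH 68 → 68
PUSH 1  → 68 1
MUL     → 68
PUSH 20 → 68 20
OVER    → 68 20 68
ROT     → 20 68 68
LT      → 20 0
SWAP    → 0 20
SUB     → -20
PUSH -2 → -20 -2
NEG     → -20 2
PUSH -7 → -20 2 -7
MUL     → -20 -14
NEG     → -20 14
MUL     → -280
DUP     → -280 -280
OVER    → -280 -280 -280
MUL     → -280 78400
OVER    → -280 78400 -280
PUSH 6  → -280 78400 -280 6
ROT     → -280 -280 6 78400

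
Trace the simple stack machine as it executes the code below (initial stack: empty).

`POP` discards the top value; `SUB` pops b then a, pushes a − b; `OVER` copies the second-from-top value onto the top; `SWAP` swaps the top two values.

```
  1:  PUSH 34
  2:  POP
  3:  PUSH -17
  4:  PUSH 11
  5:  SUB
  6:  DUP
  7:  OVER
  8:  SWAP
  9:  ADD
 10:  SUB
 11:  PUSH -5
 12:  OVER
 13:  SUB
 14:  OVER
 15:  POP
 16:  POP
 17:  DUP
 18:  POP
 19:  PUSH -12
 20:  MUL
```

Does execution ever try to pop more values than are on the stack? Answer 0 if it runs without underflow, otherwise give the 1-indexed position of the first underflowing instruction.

PUSH 34  : [34]
POP      : []
PUSH -17 : [-17]
PUSH 11  : [-17, 11]
SUB      : [-28]
DUP      : [-28, -28]
OVER     : [-28, -28, -28]
SWAP     : [-28, -28, -28]
ADD      : [-28, -56]
SUB      : [28]
PUSH -5  : [28, -5]
OVER     : [28, -5, 28]
SUB      : [28, -33]
OVER     : [28, -33, 28]
POP      : [28, -33]
POP      : [28]
DUP      : [28, 28]
POP      : [28]
PUSH -12 : [28, -12]
MUL      : [-336]

0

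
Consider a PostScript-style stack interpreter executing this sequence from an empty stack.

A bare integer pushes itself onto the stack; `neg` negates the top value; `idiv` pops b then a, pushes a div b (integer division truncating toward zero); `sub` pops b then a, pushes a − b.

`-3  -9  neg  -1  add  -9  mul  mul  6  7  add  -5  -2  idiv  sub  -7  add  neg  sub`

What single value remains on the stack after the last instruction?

220

-3   : -3
-9   : -3 -9
neg  : -3 9
-1   : -3 9 -1
add  : -3 8
-9   : -3 8 -9
mul  : -3 -72
mul  : 216
6    : 216 6
7    : 216 6 7
add  : 216 13
-5   : 216 13 -5
-2   : 216 13 -5 -2
idiv : 216 13 2
sub  : 216 11
-7   : 216 11 -7
add  : 216 4
neg  : 216 -4
sub  : 220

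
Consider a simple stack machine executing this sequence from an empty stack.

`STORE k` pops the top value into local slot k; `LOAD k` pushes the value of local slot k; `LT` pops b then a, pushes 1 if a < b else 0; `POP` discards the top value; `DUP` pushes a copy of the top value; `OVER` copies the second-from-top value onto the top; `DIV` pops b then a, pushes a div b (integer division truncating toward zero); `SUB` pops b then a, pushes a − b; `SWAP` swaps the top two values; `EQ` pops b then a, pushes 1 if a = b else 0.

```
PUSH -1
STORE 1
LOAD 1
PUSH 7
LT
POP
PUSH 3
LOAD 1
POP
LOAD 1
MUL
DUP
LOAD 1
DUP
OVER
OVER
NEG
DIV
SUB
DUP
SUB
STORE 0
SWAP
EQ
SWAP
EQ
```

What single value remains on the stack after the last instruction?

PUSH -1  -1
STORE 1  (empty)
LOAD 1   -1
PUSH 7   -1 7
LT       1
POP      (empty)
PUSH 3   3
LOAD 1   3 -1
POP      3
LOAD 1   3 -1
MUL      -3
DUP      -3 -3
LOAD 1   -3 -3 -1
DUP      -3 -3 -1 -1
OVER     -3 -3 -1 -1 -1
OVER     -3 -3 -1 -1 -1 -1
NEG      -3 -3 -1 -1 -1 1
DIV      -3 -3 -1 -1 -1
SUB      -3 -3 -1 0
DUP      -3 -3 -1 0 0
SUB      -3 -3 -1 0
STORE 0  -3 -3 -1
SWAP     -3 -1 -3
EQ       -3 0
SWAP     0 -3
EQ       0

0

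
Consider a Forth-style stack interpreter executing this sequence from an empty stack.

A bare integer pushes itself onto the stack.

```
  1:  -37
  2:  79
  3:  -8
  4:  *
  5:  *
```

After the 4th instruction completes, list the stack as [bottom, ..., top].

-37 : [-37]
79  : [-37, 79]
-8  : [-37, 79, -8]
*   : [-37, -632]

[-37, -632]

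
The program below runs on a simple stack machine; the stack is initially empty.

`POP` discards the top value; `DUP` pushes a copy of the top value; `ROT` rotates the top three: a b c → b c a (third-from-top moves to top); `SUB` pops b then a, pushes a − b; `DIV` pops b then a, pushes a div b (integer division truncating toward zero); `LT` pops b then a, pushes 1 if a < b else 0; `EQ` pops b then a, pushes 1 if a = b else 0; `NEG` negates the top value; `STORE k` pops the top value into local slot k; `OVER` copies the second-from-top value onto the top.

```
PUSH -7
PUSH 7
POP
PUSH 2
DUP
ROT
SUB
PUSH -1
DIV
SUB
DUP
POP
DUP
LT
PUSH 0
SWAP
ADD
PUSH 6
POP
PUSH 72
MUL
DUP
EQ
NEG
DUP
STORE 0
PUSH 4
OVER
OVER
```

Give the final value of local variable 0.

-1

PUSH -7  -7
PUSH 7   -7 7
POP      -7
PUSH 2   -7 2
DUP      -7 2 2
ROT      2 2 -7
SUB      2 9
PUSH -1  2 9 -1
DIV      2 -9
SUB      11
DUP      11 11
POP      11
DUP      11 11
LT       0
PUSH 0   0 0
SWAP     0 0
ADD      0
PUSH 6   0 6
POP      0
PUSH 72  0 72
MUL      0
DUP      0 0
EQ       1
NEG      -1
DUP      -1 -1
STORE 0  -1
PUSH 4   -1 4
OVER     -1 4 -1
OVER     -1 4 -1 4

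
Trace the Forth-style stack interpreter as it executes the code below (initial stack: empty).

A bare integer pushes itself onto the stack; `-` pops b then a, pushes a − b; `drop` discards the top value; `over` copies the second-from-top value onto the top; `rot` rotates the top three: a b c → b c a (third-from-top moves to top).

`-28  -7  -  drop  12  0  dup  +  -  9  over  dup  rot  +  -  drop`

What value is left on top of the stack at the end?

12

-28  : -28
-7   : -28 -7
-    : -21
drop : (empty)
12   : 12
0    : 12 0
dup  : 12 0 0
+    : 12 0
-    : 12
9    : 12 9
over : 12 9 12
dup  : 12 9 12 12
rot  : 12 12 12 9
+    : 12 12 21
-    : 12 -9
drop : 12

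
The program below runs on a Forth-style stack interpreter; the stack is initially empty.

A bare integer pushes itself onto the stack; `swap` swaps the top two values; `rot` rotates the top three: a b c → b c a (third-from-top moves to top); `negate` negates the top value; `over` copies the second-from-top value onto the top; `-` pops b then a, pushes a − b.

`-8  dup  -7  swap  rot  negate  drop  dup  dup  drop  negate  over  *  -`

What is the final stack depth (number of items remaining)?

-8     → -8
dup    → -8 -8
-7     → -8 -8 -7
swap   → -8 -7 -8
rot    → -7 -8 -8
negate → -7 -8 8
drop   → -7 -8
dup    → -7 -8 -8
dup    → -7 -8 -8 -8
drop   → -7 -8 -8
negate → -7 -8 8
over   → -7 -8 8 -8
*      → -7 -8 -64
-      → -7 56

2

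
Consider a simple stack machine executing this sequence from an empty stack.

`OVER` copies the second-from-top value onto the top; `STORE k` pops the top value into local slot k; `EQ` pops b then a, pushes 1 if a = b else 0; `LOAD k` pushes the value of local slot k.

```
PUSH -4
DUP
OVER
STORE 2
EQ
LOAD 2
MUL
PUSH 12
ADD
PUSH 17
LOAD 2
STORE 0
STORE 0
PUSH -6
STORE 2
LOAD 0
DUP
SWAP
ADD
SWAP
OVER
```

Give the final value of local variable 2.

PUSH -4 -> [-4]
DUP     -> [-4, -4]
OVER    -> [-4, -4, -4]
STORE 2 -> [-4, -4]
EQ      -> [1]
LOAD 2  -> [1, -4]
MUL     -> [-4]
PUSH 12 -> [-4, 12]
ADD     -> [8]
PUSH 17 -> [8, 17]
LOAD 2  -> [8, 17, -4]
STORE 0 -> [8, 17]
STORE 0 -> [8]
PUSH -6 -> [8, -6]
STORE 2 -> [8]
LOAD 0  -> [8, 17]
DUP     -> [8, 17, 17]
SWAP    -> [8, 17, 17]
ADD     -> [8, 34]
SWAP    -> [34, 8]
OVER    -> [34, 8, 34]

-6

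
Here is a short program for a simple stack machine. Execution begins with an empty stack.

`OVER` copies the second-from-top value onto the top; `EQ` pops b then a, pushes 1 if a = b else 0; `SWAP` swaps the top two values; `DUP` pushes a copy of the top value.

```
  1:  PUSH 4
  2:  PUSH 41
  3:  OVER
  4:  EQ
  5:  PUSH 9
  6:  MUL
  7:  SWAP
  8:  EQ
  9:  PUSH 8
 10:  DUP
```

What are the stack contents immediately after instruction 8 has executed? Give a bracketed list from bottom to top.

[0]

PUSH 4  -> 4
PUSH 41 -> 4 41
OVER    -> 4 41 4
EQ      -> 4 0
PUSH 9  -> 4 0 9
MUL     -> 4 0
SWAP    -> 0 4
EQ      -> 0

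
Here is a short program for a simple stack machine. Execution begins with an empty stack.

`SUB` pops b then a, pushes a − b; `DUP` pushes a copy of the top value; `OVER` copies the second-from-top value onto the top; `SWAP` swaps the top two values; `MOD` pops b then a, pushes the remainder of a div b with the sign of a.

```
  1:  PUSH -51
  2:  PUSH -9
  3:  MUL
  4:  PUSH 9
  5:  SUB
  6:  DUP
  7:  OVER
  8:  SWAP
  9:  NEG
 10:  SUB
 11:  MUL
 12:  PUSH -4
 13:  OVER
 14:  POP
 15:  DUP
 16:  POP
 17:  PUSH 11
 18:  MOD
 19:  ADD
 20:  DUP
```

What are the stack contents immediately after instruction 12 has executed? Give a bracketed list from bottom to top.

PUSH -51  [-51]
PUSH -9   [-51, -9]
MUL       [459]
PUSH 9    [459, 9]
SUB       [450]
DUP       [450, 450]
OVER      [450, 450, 450]
SWAP      [450, 450, 450]
NEG       [450, 450, -450]
SUB       [450, 900]
MUL       [405000]
PUSH -4   [405000, -4]

[405000, -4]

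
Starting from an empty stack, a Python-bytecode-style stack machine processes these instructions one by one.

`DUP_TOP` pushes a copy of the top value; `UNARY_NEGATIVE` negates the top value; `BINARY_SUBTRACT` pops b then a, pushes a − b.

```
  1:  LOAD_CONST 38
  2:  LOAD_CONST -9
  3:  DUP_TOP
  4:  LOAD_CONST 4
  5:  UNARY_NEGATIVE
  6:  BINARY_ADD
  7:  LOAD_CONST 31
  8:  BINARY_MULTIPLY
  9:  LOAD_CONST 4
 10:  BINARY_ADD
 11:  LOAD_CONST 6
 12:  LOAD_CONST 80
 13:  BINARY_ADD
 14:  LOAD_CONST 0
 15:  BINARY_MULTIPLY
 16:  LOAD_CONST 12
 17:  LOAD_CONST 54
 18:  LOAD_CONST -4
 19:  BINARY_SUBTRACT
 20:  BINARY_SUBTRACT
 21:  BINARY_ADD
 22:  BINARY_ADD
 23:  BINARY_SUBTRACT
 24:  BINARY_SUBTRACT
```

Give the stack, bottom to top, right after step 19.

LOAD_CONST 38    38
LOAD_CONST -9    38 -9
DUP_TOP          38 -9 -9
LOAD_CONST 4     38 -9 -9 4
UNARY_NEGATIVE   38 -9 -9 -4
BINARY_ADD       38 -9 -13
LOAD_CONST 31    38 -9 -13 31
BINARY_MULTIPLY  38 -9 -403
LOAD_CONST 4     38 -9 -403 4
BINARY_ADD       38 -9 -399
LOAD_CONST 6     38 -9 -399 6
LOAD_CONST 80    38 -9 -399 6 80
BINARY_ADD       38 -9 -399 86
LOAD_CONST 0     38 -9 -399 86 0
BINARY_MULTIPLY  38 -9 -399 0
LOAD_CONST 12    38 -9 -399 0 12
LOAD_CONST 54    38 -9 -399 0 12 54
LOAD_CONST -4    38 -9 -399 0 12 54 -4
BINARY_SUBTRACT  38 -9 -399 0 12 58

[38, -9, -399, 0, 12, 58]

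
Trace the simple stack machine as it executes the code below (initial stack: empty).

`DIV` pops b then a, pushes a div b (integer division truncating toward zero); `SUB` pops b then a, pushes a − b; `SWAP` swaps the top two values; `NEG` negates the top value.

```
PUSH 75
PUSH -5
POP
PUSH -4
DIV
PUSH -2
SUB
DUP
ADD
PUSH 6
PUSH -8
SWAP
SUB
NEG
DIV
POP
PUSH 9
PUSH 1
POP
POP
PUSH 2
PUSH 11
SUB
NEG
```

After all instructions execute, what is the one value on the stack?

9

PUSH 75 -> 75
PUSH -5 -> 75 -5
POP     -> 75
PUSH -4 -> 75 -4
DIV     -> -18
PUSH -2 -> -18 -2
SUB     -> -16
DUP     -> -16 -16
ADD     -> -32
PUSH 6  -> -32 6
PUSH -8 -> -32 6 -8
SWAP    -> -32 -8 6
SUB     -> -32 -14
NEG     -> -32 14
DIV     -> -2
POP     -> (empty)
PUSH 9  -> 9
PUSH 1  -> 9 1
POP     -> 9
POP     -> (empty)
PUSH 2  -> 2
PUSH 11 -> 2 11
SUB     -> -9
NEG     -> 9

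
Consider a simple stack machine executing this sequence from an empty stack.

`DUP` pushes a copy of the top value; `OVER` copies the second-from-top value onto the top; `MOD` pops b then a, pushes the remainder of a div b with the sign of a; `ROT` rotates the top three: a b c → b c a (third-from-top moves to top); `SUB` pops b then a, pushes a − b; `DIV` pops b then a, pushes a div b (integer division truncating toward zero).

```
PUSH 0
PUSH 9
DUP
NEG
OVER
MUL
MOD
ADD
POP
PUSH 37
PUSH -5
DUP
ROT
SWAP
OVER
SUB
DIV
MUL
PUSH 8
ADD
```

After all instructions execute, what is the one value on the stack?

PUSH 0  : 0
PUSH 9  : 0 9
DUP     : 0 9 9
NEG     : 0 9 -9
OVER    : 0 9 -9 9
MUL     : 0 9 -81
MOD     : 0 9
ADD     : 9
POP     : (empty)
PUSH 37 : 37
PUSH -5 : 37 -5
DUP     : 37 -5 -5
ROT     : -5 -5 37
SWAP    : -5 37 -5
OVER    : -5 37 -5 37
SUB     : -5 37 -42
DIV     : -5 0
MUL     : 0
PUSH 8  : 0 8
ADD     : 8

8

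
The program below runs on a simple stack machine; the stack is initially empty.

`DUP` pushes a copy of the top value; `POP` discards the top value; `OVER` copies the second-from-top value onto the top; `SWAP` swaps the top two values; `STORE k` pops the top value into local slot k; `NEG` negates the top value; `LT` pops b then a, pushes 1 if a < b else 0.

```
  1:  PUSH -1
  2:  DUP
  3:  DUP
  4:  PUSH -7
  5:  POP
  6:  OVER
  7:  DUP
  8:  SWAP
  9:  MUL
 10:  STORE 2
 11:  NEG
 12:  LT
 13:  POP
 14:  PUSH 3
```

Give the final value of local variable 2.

PUSH -1 : [-1]
DUP     : [-1, -1]
DUP     : [-1, -1, -1]
PUSH -7 : [-1, -1, -1, -7]
POP     : [-1, -1, -1]
OVER    : [-1, -1, -1, -1]
DUP     : [-1, -1, -1, -1, -1]
SWAP    : [-1, -1, -1, -1, -1]
MUL     : [-1, -1, -1, 1]
STORE 2 : [-1, -1, -1]
NEG     : [-1, -1, 1]
LT      : [-1, 1]
POP     : [-1]
PUSH 3  : [-1, 3]

1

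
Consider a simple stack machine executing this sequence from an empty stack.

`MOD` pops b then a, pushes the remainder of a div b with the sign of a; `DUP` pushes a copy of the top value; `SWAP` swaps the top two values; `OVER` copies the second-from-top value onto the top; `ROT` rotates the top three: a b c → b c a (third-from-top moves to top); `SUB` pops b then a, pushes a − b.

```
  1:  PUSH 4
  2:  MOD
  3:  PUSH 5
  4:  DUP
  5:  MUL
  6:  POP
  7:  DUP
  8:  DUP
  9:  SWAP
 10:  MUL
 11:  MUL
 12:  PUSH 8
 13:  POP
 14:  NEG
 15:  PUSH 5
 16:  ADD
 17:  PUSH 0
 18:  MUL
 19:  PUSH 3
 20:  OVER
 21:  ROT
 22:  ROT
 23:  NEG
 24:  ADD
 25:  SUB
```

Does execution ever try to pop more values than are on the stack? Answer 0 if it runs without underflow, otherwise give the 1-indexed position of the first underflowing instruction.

PUSH 4 -> 4
MOD  — needs 2 operands, stack has 1 → underflow

2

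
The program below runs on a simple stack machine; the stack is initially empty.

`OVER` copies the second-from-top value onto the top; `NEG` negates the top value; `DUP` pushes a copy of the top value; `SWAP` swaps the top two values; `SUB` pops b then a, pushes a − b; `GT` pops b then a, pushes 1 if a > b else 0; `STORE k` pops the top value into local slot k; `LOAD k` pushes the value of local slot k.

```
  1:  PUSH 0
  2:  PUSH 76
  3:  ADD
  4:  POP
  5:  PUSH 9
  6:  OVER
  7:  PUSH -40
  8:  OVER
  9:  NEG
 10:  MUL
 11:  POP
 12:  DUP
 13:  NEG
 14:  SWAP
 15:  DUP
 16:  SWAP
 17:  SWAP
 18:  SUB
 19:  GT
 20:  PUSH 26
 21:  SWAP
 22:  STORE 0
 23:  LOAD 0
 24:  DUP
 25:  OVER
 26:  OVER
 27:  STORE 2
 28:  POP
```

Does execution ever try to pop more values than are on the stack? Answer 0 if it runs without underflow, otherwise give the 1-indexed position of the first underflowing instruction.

PUSH 0  : 0
PUSH 76 : 0 76
ADD     : 76
POP     : (empty)
PUSH 9  : 9
OVER  — needs 2 operands, stack has 1 → underflow

6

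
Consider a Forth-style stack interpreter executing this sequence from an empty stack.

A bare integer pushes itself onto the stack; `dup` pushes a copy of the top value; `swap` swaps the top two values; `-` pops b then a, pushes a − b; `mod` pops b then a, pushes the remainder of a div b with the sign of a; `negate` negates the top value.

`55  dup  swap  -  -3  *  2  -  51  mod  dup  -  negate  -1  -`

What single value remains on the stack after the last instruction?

1

55      [55]
dup     [55, 55]
swap    [55, 55]
-       [0]
-3      [0, -3]
*       [0]
2       [0, 2]
-       [-2]
51      [-2, 51]
mod     [-2]
dup     [-2, -2]
-       [0]
negate  [0]
-1      [0, -1]
-       [1]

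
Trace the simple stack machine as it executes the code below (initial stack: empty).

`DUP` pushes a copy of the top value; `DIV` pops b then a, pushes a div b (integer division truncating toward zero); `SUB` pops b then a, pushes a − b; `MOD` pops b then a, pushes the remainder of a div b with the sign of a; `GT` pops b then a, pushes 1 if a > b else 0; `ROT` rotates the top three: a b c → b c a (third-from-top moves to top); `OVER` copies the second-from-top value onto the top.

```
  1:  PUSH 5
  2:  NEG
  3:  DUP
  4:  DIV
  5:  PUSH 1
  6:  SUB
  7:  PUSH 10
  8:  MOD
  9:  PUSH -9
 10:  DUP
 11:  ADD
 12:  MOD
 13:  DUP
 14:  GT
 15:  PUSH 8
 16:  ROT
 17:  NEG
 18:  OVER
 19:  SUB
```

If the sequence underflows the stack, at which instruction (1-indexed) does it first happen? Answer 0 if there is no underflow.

16

PUSH 5   5
NEG      -5
DUP      -5 -5
DIV      1
PUSH 1   1 1
SUB      0
PUSH 10  0 10
MOD      0
PUSH -9  0 -9
DUP      0 -9 -9
ADD      0 -18
MOD      0
DUP      0 0
GT       0
PUSH 8   0 8
ROT  — needs 3 operands, stack has 2 → underflow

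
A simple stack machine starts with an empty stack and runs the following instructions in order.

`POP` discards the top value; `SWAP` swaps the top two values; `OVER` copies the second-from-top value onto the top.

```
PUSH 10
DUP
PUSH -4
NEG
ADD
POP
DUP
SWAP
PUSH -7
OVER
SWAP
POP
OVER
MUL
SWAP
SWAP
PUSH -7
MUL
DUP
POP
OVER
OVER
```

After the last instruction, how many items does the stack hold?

5

PUSH 10 -> 10
DUP     -> 10 10
PUSH -4 -> 10 10 -4
NEG     -> 10 10 4
ADD     -> 10 14
POP     -> 10
DUP     -> 10 10
SWAP    -> 10 10
PUSH -7 -> 10 10 -7
OVER    -> 10 10 -7 10
SWAP    -> 10 10 10 -7
POP     -> 10 10 10
OVER    -> 10 10 10 10
MUL     -> 10 10 100
SWAP    -> 10 100 10
SWAP    -> 10 10 100
PUSH -7 -> 10 10 100 -7
MUL     -> 10 10 -700
DUP     -> 10 10 -700 -700
POP     -> 10 10 -700
OVER    -> 10 10 -700 10
OVER    -> 10 10 -700 10 -700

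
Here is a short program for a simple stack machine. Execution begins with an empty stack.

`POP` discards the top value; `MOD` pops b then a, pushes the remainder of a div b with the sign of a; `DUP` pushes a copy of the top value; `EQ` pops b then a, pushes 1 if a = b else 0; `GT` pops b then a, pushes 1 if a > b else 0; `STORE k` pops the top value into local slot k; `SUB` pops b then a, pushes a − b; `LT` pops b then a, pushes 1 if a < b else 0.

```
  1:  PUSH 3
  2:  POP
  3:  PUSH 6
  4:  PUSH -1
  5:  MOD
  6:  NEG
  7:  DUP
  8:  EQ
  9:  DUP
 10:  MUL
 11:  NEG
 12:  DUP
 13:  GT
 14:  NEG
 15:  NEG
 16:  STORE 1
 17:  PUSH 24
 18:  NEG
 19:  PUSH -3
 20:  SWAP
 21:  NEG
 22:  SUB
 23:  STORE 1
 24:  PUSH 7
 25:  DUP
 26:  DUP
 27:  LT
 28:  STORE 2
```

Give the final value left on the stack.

PUSH 3  -> 3
POP     -> (empty)
PUSH 6  -> 6
PUSH -1 -> 6 -1
MOD     -> 0
NEG     -> 0
DUP     -> 0 0
EQ      -> 1
DUP     -> 1 1
MUL     -> 1
NEG     -> -1
DUP     -> -1 -1
GT      -> 0
NEG     -> 0
NEG     -> 0
STORE 1 -> (empty)
PUSH 24 -> 24
NEG     -> -24
PUSH -3 -> -24 -3
SWAP    -> -3 -24
NEG     -> -3 24
SUB     -> -27
STORE 1 -> (empty)
PUSH 7  -> 7
DUP     -> 7 7
DUP     -> 7 7 7
LT      -> 7 0
STORE 2 -> 7

7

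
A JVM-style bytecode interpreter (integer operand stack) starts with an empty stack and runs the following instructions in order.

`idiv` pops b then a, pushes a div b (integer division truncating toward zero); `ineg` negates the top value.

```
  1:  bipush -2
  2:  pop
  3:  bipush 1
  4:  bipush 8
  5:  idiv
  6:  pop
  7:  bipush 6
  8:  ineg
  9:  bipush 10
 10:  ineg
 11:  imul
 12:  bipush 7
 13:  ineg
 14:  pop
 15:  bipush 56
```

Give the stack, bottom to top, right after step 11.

bipush -2 -> -2
pop       -> (empty)
bipush 1  -> 1
bipush 8  -> 1 8
idiv      -> 0
pop       -> (empty)
bipush 6  -> 6
ineg      -> -6
bipush 10 -> -6 10
ineg      -> -6 -10
imul      -> 60

[60]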